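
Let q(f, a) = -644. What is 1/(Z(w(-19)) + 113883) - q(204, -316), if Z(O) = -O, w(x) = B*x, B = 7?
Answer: 73426305/114016 ≈ 644.00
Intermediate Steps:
w(x) = 7*x
1/(Z(w(-19)) + 113883) - q(204, -316) = 1/(-7*(-19) + 113883) - 1*(-644) = 1/(-1*(-133) + 113883) + 644 = 1/(133 + 113883) + 644 = 1/114016 + 644 = 73426305/114016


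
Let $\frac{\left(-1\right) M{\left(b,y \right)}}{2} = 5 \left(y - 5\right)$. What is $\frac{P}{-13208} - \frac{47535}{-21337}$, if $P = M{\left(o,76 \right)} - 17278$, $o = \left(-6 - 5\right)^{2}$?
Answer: $\frac{252913059}{70454774} \approx 3.5897$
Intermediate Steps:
$o = 121$ ($o = \left(-11\right)^{2} = 121$)
$M{\left(b,y \right)} = 50 - 10 y$ ($M{\left(b,y \right)} = - 2 \cdot 5 \left(y - 5\right) = - 2 \cdot 5 \left(-5 + y\right) = - 2 \left(-25 + 5 y\right) = 50 - 10 y$)
$P = -17988$ ($P = \left(50 - 760\right) - 17278 = -710 - 17278 = -17988$)
$\frac{P}{-13208} - \frac{47535}{-21337} = - \frac{17988}{-13208} - \frac{47535}{-21337} = \left(-17988\right) \left(- \frac{1}{13208}\right) - - \frac{47535}{21337} = \frac{4497}{3302} + \frac{47535}{21337} = \frac{252913059}{70454774}$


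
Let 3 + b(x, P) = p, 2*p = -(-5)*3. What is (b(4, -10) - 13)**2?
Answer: 289/4 ≈ 72.250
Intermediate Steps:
p = 15/2 (p = (-(-5)*3)/2 = (-1*(-15))/2 = (1/2)*15 = 15/2 ≈ 7.5000)
b(x, P) = 9/2 (b(x, P) = -3 + 15/2 = 9/2)
(b(4, -10) - 13)**2 = (9/2 - 13)**2 = (-17/2)**2 = 289/4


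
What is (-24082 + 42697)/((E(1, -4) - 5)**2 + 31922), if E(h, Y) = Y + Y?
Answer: 6205/10697 ≈ 0.58007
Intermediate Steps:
E(h, Y) = 2*Y
(-24082 + 42697)/((E(1, -4) - 5)**2 + 31922) = (-24082 + 42697)/((2*(-4) - 5)**2 + 31922) = 18615/((-8 - 5)**2 + 31922) = 18615/((-13)**2 + 31922) = 18615/(169 + 31922) = 18615/32091 = 18615*(1/32091) = 6205/10697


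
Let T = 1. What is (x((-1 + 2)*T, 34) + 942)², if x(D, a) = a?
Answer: 952576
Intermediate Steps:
(x((-1 + 2)*T, 34) + 942)² = (34 + 942)² = 976² = 952576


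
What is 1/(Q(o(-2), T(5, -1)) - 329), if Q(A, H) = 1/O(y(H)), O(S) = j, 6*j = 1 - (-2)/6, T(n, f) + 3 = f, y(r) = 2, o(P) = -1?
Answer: -2/649 ≈ -0.0030817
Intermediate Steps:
T(n, f) = -3 + f
j = 2/9 (j = (1 - (-2)/6)/6 = (1 - 1*(-⅓))/6 = (1 + ⅓)/6 = (⅙)*(4/3) = 2/9 ≈ 0.22222)
O(S) = 2/9
Q(A, H) = 9/2 (Q(A, H) = 1/(2/9) = 9/2)
1/(Q(o(-2), T(5, -1)) - 329) = 1/(9/2 - 329) = 1/(-649/2) = -2/649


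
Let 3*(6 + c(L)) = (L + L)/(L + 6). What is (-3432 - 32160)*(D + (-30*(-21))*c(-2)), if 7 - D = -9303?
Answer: -189349440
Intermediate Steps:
c(L) = -6 + 2*L/(3*(6 + L)) (c(L) = -6 + ((L + L)/(L + 6))/3 = -6 + ((2*L)/(6 + L))/3 = -6 + (2*L/(6 + L))/3 = -6 + 2*L/(3*(6 + L)))
D = 9310 (D = 7 - 1*(-9303) = 7 + 9303 = 9310)
(-3432 - 32160)*(D + (-30*(-21))*c(-2)) = (-3432 - 32160)*(9310 + (-30*(-21))*(4*(-27 - 4*(-2))/(3*(6 - 2)))) = -35592*(9310 + 630*((4/3)*(-27 + 8)/4)) = -35592*(9310 + 630*((4/3)*(¼)*(-19))) = -35592*(9310 + 630*(-19/3)) = -35592*(9310 - 3990) = -35592*5320 = -189349440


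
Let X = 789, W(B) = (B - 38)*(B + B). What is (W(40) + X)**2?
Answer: 900601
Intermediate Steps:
W(B) = 2*B*(-38 + B) (W(B) = (-38 + B)*(2*B) = 2*B*(-38 + B))
(W(40) + X)**2 = (2*40*(-38 + 40) + 789)**2 = (2*40*2 + 789)**2 = (160 + 789)**2 = 949**2 = 900601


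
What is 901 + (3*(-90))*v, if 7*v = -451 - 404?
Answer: 237157/7 ≈ 33880.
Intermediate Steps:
v = -855/7 (v = (-451 - 404)/7 = (1/7)*(-855) = -855/7 ≈ -122.14)
901 + (3*(-90))*v = 901 + (3*(-90))*(-855/7) = 901 - 270*(-855/7) = 901 + 230850/7 = 237157/7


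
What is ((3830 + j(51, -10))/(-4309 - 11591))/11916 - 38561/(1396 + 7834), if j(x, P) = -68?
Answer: -40588730287/9715313400 ≈ -4.1778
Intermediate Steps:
((3830 + j(51, -10))/(-4309 - 11591))/11916 - 38561/(1396 + 7834) = ((3830 - 68)/(-4309 - 11591))/11916 - 38561/(1396 + 7834) = (3762/(-15900))*(1/11916) - 38561/9230 = (3762*(-1/15900))*(1/11916) - 38561*1/9230 = -627/2650*1/11916 - 38561/9230 = -209/10525800 - 38561/9230 = -40588730287/9715313400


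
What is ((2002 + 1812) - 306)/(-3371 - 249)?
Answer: -877/905 ≈ -0.96906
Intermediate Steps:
((2002 + 1812) - 306)/(-3371 - 249) = (3814 - 306)/(-3620) = 3508*(-1/3620) = -877/905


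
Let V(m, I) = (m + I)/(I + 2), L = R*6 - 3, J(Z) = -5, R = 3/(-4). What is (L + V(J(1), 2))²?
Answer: 1089/16 ≈ 68.063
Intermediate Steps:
R = -¾ (R = 3*(-¼) = -¾ ≈ -0.75000)
L = -15/2 (L = -¾*6 - 3 = -9/2 - 3 = -15/2 ≈ -7.5000)
V(m, I) = (I + m)/(2 + I)
(L + V(J(1), 2))² = (-15/2 + (2 - 5)/(2 + 2))² = (-15/2 - 3/4)² = (-15/2 + (¼)*(-3))² = (-15/2 - ¾)² = (-33/4)² = 1089/16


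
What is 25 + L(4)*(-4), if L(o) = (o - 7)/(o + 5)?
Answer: 79/3 ≈ 26.333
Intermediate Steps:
L(o) = (-7 + o)/(5 + o)
25 + L(4)*(-4) = 25 + ((-7 + 4)/(5 + 4))*(-4) = 25 + (-3/9)*(-4) = 25 + ((⅑)*(-3))*(-4) = 25 - ⅓*(-4) = 25 + 4/3 = 79/3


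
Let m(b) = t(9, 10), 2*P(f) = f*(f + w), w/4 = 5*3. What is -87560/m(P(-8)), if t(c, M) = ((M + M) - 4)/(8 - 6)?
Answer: -10945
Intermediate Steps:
w = 60 (w = 4*(5*3) = 4*15 = 60)
P(f) = f*(60 + f)/2 (P(f) = (f*(f + 60))/2 = (f*(60 + f))/2 = f*(60 + f)/2)
t(c, M) = -2 + M (t(c, M) = (2*M - 4)/2 = (-4 + 2*M)*(1/2) = -2 + M)
m(b) = 8 (m(b) = -2 + 10 = 8)
-87560/m(P(-8)) = -87560/8 = -87560*1/8 = -10945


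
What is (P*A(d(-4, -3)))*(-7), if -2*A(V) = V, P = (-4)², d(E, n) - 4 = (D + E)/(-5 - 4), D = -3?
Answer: 2408/9 ≈ 267.56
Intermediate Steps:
d(E, n) = 13/3 - E/9 (d(E, n) = 4 + (-3 + E)/(-5 - 4) = 4 + (-3 + E)/(-9) = 4 + (-3 + E)*(-⅑) = 4 + (⅓ - E/9) = 13/3 - E/9)
P = 16
A(V) = -V/2
(P*A(d(-4, -3)))*(-7) = (16*(-(13/3 - ⅑*(-4))/2))*(-7) = (16*(-(13/3 + 4/9)/2))*(-7) = (16*(-½*43/9))*(-7) = (16*(-43/18))*(-7) = -344/9*(-7) = 2408/9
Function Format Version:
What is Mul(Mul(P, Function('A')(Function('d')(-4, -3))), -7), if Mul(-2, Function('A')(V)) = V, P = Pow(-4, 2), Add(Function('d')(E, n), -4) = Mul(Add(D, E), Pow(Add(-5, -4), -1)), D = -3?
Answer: Rational(2408, 9) ≈ 267.56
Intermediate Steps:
Function('d')(E, n) = Add(Rational(13, 3), Mul(Rational(-1, 9), E)) (Function('d')(E, n) = Add(4, Mul(Add(-3, E), Pow(Add(-5, -4), -1))) = Add(4, Mul(Add(-3, E), Pow(-9, -1))) = Add(4, Mul(Add(-3, E), Rational(-1, 9))) = Add(4, Add(Rational(1, 3), Mul(Rational(-1, 9), E))) = Add(Rational(13, 3), Mul(Rational(-1, 9), E)))
P = 16
Function('A')(V) = Mul(Rational(-1, 2), V)
Mul(Mul(P, Function('A')(Function('d')(-4, -3))), -7) = Mul(Mul(16, Mul(Rational(-1, 2), Add(Rational(13, 3), Mul(Rational(-1, 9), -4)))), -7) = Mul(Mul(16, Mul(Rational(-1, 2), Add(Rational(13, 3), Rational(4, 9)))), -7) = Mul(Mul(16, Mul(Rational(-1, 2), Rational(43, 9))), -7) = Mul(Mul(16, Rational(-43, 18)), -7) = Mul(Rational(-344, 9), -7) = Rational(2408, 9)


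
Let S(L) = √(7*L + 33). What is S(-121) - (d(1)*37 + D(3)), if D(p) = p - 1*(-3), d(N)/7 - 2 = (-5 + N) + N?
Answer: 253 + I*√814 ≈ 253.0 + 28.531*I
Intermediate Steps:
d(N) = -21 + 14*N (d(N) = 14 + 7*((-5 + N) + N) = 14 + 7*(-5 + 2*N) = 14 + (-35 + 14*N) = -21 + 14*N)
D(p) = 3 + p (D(p) = p + 3 = 3 + p)
S(L) = √(33 + 7*L)
S(-121) - (d(1)*37 + D(3)) = √(33 + 7*(-121)) - ((-21 + 14*1)*37 + (3 + 3)) = √(33 - 847) - ((-21 + 14)*37 + 6) = √(-814) - (-7*37 + 6) = I*√814 - (-259 + 6) = I*√814 - 1*(-253) = I*√814 + 253 = 253 + I*√814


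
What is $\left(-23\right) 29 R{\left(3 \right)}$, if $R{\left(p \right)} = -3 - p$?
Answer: $4002$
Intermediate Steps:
$\left(-23\right) 29 R{\left(3 \right)} = \left(-23\right) 29 \left(-3 - 3\right) = - 667 \left(-3 - 3\right) = \left(-667\right) \left(-6\right) = 4002$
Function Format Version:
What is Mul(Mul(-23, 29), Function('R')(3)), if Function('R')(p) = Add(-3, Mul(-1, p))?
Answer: 4002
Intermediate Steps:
Mul(Mul(-23, 29), Function('R')(3)) = Mul(Mul(-23, 29), Add(-3, Mul(-1, 3))) = Mul(-667, Add(-3, -3)) = Mul(-667, -6) = 4002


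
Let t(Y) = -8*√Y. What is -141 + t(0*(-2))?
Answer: -141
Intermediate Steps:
-141 + t(0*(-2)) = -141 - 8*√(0*(-2)) = -141 - 8*√0 = -141 - 8*0 = -141 + 0 = -141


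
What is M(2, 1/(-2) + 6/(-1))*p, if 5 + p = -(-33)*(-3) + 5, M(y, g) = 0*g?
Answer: 0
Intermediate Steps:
M(y, g) = 0
p = -99 (p = -5 + (-(-33)*(-3) + 5) = -5 + (-11*9 + 5) = -5 + (-99 + 5) = -5 - 94 = -99)
M(2, 1/(-2) + 6/(-1))*p = 0*(-99) = 0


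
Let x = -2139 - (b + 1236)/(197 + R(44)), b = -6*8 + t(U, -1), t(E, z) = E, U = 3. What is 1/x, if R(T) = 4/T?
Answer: -2168/4650453 ≈ -0.00046619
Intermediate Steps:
b = -45 (b = -6*8 + 3 = -48 + 3 = -45)
x = -4650453/2168 (x = -2139 - (-45 + 1236)/(197 + 4/44) = -2139 - 1191/(197 + 4*(1/44)) = -2139 - 1191/(197 + 1/11) = -2139 - 1191/2168/11 = -2139 - 1191*11/2168 = -2139 - 1*13101/2168 = -2139 - 13101/2168 = -4650453/2168 ≈ -2145.0)
1/x = 1/(-4650453/2168) = -2168/4650453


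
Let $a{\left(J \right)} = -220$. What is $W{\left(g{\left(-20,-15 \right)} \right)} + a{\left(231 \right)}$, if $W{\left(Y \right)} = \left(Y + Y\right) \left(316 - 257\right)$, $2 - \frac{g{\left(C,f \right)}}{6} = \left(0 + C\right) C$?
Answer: $-282004$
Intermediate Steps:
$g{\left(C,f \right)} = 12 - 6 C^{2}$ ($g{\left(C,f \right)} = 12 - 6 \left(0 + C\right) C = 12 - 6 C C = 12 - 6 C^{2}$)
$W{\left(Y \right)} = 118 Y$ ($W{\left(Y \right)} = 2 Y 59 = 118 Y$)
$W{\left(g{\left(-20,-15 \right)} \right)} + a{\left(231 \right)} = 118 \left(12 - 6 \left(-20\right)^{2}\right) - 220 = 118 \left(12 - 2400\right) - 220 = 118 \left(-2388\right) - 220 = -281784 - 220 = -282004$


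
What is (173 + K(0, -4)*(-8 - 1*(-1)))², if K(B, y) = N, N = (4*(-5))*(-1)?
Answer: 1089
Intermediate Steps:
N = 20 (N = -20*(-1) = 20)
K(B, y) = 20
(173 + K(0, -4)*(-8 - 1*(-1)))² = (173 + 20*(-8 - 1*(-1)))² = (173 + 20*(-8 + 1))² = (173 + 20*(-7))² = (173 - 140)² = 33² = 1089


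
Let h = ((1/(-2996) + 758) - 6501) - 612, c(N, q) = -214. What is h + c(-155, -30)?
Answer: -19680725/2996 ≈ -6569.0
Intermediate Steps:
h = -19039581/2996 (h = ((-1/2996 + 758) - 6501) - 612 = (2270967/2996 - 6501) - 612 = -17206029/2996 - 612 = -19039581/2996 ≈ -6355.0)
h + c(-155, -30) = -19039581/2996 - 214 = -19680725/2996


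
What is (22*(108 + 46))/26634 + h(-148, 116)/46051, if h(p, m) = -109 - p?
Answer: 78529757/613261167 ≈ 0.12805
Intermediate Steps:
(22*(108 + 46))/26634 + h(-148, 116)/46051 = (22*(108 + 46))/26634 + (-109 - 1*(-148))/46051 = (22*154)*(1/26634) + (-109 + 148)*(1/46051) = 3388*(1/26634) + 39*(1/46051) = 1694/13317 + 39/46051 = 78529757/613261167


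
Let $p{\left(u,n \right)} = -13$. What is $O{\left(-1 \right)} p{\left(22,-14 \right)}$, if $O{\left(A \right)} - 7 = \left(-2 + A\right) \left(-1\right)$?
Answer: $-130$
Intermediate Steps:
$O{\left(A \right)} = 9 - A$ ($O{\left(A \right)} = 7 + \left(-2 + A\right) \left(-1\right) = 7 - \left(-2 + A\right) = 9 - A$)
$O{\left(-1 \right)} p{\left(22,-14 \right)} = \left(9 - -1\right) \left(-13\right) = \left(9 + 1\right) \left(-13\right) = 10 \left(-13\right) = -130$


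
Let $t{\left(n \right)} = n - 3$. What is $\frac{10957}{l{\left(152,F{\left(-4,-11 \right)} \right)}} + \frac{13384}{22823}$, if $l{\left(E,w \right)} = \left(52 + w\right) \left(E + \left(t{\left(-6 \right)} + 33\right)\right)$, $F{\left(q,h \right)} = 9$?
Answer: $\frac{393762235}{245027728} \approx 1.607$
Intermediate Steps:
$t{\left(n \right)} = -3 + n$
$l{\left(E,w \right)} = \left(24 + E\right) \left(52 + w\right)$ ($l{\left(E,w \right)} = \left(52 + w\right) \left(E + \left(\left(-3 - 6\right) + 33\right)\right) = \left(52 + w\right) \left(E + \left(-9 + 33\right)\right) = \left(52 + w\right) \left(E + 24\right) = \left(52 + w\right) \left(24 + E\right) = \left(24 + E\right) \left(52 + w\right)$)
$\frac{10957}{l{\left(152,F{\left(-4,-11 \right)} \right)}} + \frac{13384}{22823} = \frac{10957}{1248 + 24 \cdot 9 + 52 \cdot 152 + 152 \cdot 9} + \frac{13384}{22823} = \frac{10957}{1248 + 216 + 7904 + 1368} + 13384 \cdot \frac{1}{22823} = \frac{10957}{10736} + \frac{13384}{22823} = \frac{393762235}{245027728}$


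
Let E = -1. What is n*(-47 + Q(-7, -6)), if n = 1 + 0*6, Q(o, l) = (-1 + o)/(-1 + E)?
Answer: -43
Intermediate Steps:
Q(o, l) = 1/2 - o/2 (Q(o, l) = (-1 + o)/(-1 - 1) = (-1 + o)/(-2) = (-1 + o)*(-1/2) = 1/2 - o/2)
n = 1 (n = 1 + 0 = 1)
n*(-47 + Q(-7, -6)) = 1*(-47 + (1/2 - 1/2*(-7))) = 1*(-47 + (1/2 + 7/2)) = 1*(-47 + 4) = 1*(-43) = -43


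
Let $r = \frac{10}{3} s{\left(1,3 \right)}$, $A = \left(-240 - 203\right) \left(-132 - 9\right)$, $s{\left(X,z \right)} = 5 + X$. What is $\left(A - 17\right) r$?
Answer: $1248920$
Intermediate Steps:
$A = 62463$ ($A = \left(-443\right) \left(-141\right) = 62463$)
$r = 20$ ($r = \frac{10}{3} \left(5 + 1\right) = 10 \cdot \frac{1}{3} \cdot 6 = \frac{10}{3} \cdot 6 = 20$)
$\left(A - 17\right) r = \left(62463 - 17\right) 20 = 62446 \cdot 20 = 1248920$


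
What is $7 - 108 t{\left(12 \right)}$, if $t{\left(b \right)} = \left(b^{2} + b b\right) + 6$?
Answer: $-31745$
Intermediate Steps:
$t{\left(b \right)} = 6 + 2 b^{2}$ ($t{\left(b \right)} = \left(b^{2} + b^{2}\right) + 6 = 2 b^{2} + 6 = 6 + 2 b^{2}$)
$7 - 108 t{\left(12 \right)} = 7 - 108 \left(6 + 2 \cdot 12^{2}\right) = 7 - 108 \left(6 + 2 \cdot 144\right) = 7 - 108 \left(6 + 288\right) = 7 - 31752 = -31745$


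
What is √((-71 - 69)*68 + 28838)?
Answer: √19318 ≈ 138.99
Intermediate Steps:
√((-71 - 69)*68 + 28838) = √(-140*68 + 28838) = √(-9520 + 28838) = √19318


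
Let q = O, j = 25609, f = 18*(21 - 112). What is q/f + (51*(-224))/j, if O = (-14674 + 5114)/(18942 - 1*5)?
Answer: -177057008852/397180301427 ≈ -0.44579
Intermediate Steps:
f = -1638 (f = 18*(-91) = -1638)
O = -9560/18937 (O = -9560/(18942 - 5) = -9560/18937 ≈ -0.50483)
q = -9560/18937 ≈ -0.50483
q/f + (51*(-224))/j = -9560/18937/(-1638) + (51*(-224))/25609 = -9560/18937*(-1/1638) - 11424*1/25609 = 4780/15509403 - 11424/25609 = -177057008852/397180301427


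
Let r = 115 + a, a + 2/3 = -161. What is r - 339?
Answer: -1157/3 ≈ -385.67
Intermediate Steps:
a = -485/3 (a = -2/3 - 161 = -485/3 ≈ -161.67)
r = -140/3 (r = 115 - 485/3 = -140/3 ≈ -46.667)
r - 339 = -140/3 - 339 = -1157/3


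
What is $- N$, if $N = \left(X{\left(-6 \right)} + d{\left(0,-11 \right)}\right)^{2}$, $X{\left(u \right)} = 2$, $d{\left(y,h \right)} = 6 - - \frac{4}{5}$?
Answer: $- \frac{1936}{25} \approx -77.44$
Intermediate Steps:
$d{\left(y,h \right)} = \frac{34}{5}$ ($d{\left(y,h \right)} = 6 - \left(-4\right) \frac{1}{5} = 6 - - \frac{4}{5} = 6 + \frac{4}{5} = \frac{34}{5}$)
$N = \frac{1936}{25}$ ($N = \left(2 + \frac{34}{5}\right)^{2} = \left(\frac{44}{5}\right)^{2} = \frac{1936}{25} \approx 77.44$)
$- N = \left(-1\right) \frac{1936}{25} = - \frac{1936}{25}$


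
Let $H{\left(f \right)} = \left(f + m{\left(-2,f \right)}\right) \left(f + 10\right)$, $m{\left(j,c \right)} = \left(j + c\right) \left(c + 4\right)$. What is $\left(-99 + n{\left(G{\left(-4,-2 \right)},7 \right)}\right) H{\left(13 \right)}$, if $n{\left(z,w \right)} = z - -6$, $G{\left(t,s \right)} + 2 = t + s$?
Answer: $-464600$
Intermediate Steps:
$m{\left(j,c \right)} = \left(4 + c\right) \left(c + j\right)$ ($m{\left(j,c \right)} = \left(c + j\right) \left(4 + c\right) = \left(4 + c\right) \left(c + j\right)$)
$G{\left(t,s \right)} = -2 + s + t$ ($G{\left(t,s \right)} = -2 + \left(t + s\right) = -2 + \left(s + t\right) = -2 + s + t$)
$n{\left(z,w \right)} = 6 + z$ ($n{\left(z,w \right)} = z + 6 = 6 + z$)
$H{\left(f \right)} = \left(10 + f\right) \left(-8 + f^{2} + 3 f\right)$ ($H{\left(f \right)} = \left(f + \left(f^{2} + 4 f + 4 \left(-2\right) + f \left(-2\right)\right)\right) \left(f + 10\right) = \left(f + \left(f^{2} + 4 f - 8 - 2 f\right)\right) \left(10 + f\right) = \left(f + \left(-8 + f^{2} + 2 f\right)\right) \left(10 + f\right) = \left(-8 + f^{2} + 3 f\right) \left(10 + f\right) = \left(10 + f\right) \left(-8 + f^{2} + 3 f\right)$)
$\left(-99 + n{\left(G{\left(-4,-2 \right)},7 \right)}\right) H{\left(13 \right)} = \left(-99 + \left(6 - 8\right)\right) \left(-80 + 13^{3} + 13 \cdot 13^{2} + 22 \cdot 13\right) = \left(-99 + \left(6 - 8\right)\right) \left(-80 + 2197 + 13 \cdot 169 + 286\right) = \left(-99 - 2\right) \left(-80 + 2197 + 2197 + 286\right) = \left(-101\right) 4600 = -464600$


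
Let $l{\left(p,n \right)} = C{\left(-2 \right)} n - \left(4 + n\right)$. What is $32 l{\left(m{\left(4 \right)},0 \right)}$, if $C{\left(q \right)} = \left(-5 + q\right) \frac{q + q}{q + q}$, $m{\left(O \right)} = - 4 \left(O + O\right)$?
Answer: $-128$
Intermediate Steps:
$m{\left(O \right)} = - 8 O$ ($m{\left(O \right)} = - 4 \cdot 2 O = - 8 O$)
$C{\left(q \right)} = -5 + q$ ($C{\left(q \right)} = \left(-5 + q\right) \frac{2 q}{2 q} = \left(-5 + q\right) 2 q \frac{1}{2 q} = \left(-5 + q\right) 1 = -5 + q$)
$l{\left(p,n \right)} = -4 - 8 n$ ($l{\left(p,n \right)} = \left(-5 - 2\right) n - \left(4 + n\right) = - 7 n - \left(4 + n\right) = -4 - 8 n$)
$32 l{\left(m{\left(4 \right)},0 \right)} = 32 \left(-4 - 0\right) = 32 \left(-4 + 0\right) = 32 \left(-4\right) = -128$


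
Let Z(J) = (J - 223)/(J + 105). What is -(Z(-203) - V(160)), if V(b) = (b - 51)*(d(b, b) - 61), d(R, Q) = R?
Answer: 528546/49 ≈ 10787.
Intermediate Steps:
Z(J) = (-223 + J)/(105 + J)
V(b) = (-61 + b)*(-51 + b) (V(b) = (b - 51)*(b - 61) = (-51 + b)*(-61 + b) = (-61 + b)*(-51 + b))
-(Z(-203) - V(160)) = -((-223 - 203)/(105 - 203) - (3111 + 160² - 112*160)) = -(-426/(-98) - (3111 + 25600 - 17920)) = -(-1/98*(-426) - 1*10791) = -(213/49 - 10791) = -1*(-528546/49) = 528546/49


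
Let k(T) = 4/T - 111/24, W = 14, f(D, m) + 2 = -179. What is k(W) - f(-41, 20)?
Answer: 9893/56 ≈ 176.66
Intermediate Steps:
f(D, m) = -181 (f(D, m) = -2 - 179 = -181)
k(T) = -37/8 + 4/T (k(T) = 4/T - 111*1/24 = 4/T - 37/8 = -37/8 + 4/T)
k(W) - f(-41, 20) = (-37/8 + 4/14) - 1*(-181) = (-37/8 + 4*(1/14)) + 181 = (-37/8 + 2/7) + 181 = -243/56 + 181 = 9893/56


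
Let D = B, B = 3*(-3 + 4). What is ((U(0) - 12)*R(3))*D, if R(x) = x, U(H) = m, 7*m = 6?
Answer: -702/7 ≈ -100.29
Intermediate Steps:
m = 6/7 (m = (⅐)*6 = 6/7 ≈ 0.85714)
U(H) = 6/7
B = 3 (B = 3*1 = 3)
D = 3
((U(0) - 12)*R(3))*D = ((6/7 - 12)*3)*3 = -78/7*3*3 = -234/7*3 = -702/7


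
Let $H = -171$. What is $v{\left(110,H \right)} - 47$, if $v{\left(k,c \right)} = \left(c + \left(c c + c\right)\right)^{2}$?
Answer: $835152154$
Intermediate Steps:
$v{\left(k,c \right)} = \left(c^{2} + 2 c\right)^{2}$ ($v{\left(k,c \right)} = \left(c + \left(c^{2} + c\right)\right)^{2} = \left(c + \left(c + c^{2}\right)\right)^{2} = \left(c^{2} + 2 c\right)^{2}$)
$v{\left(110,H \right)} - 47 = \left(-171\right)^{2} \left(2 - 171\right)^{2} - 47 = 29241 \left(-169\right)^{2} - 47 = 29241 \cdot 28561 - 47 = 835152201 - 47 = 835152154$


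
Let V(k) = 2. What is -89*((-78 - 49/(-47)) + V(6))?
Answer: 313547/47 ≈ 6671.2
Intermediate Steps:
-89*((-78 - 49/(-47)) + V(6)) = -89*((-78 - 49/(-47)) + 2) = -89*((-78 - 49*(-1)/47) + 2) = -89*((-78 - 1*(-49/47)) + 2) = -89*((-78 + 49/47) + 2) = -89*(-3617/47 + 2) = -89*(-3523/47) = 313547/47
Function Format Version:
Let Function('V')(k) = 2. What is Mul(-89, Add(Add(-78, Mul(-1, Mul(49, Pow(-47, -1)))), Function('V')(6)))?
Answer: Rational(313547, 47) ≈ 6671.2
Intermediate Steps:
Mul(-89, Add(Add(-78, Mul(-1, Mul(49, Pow(-47, -1)))), Function('V')(6))) = Mul(-89, Add(Add(-78, Mul(-1, Mul(49, Pow(-47, -1)))), 2)) = Mul(-89, Add(Add(-78, Mul(-1, Mul(49, Rational(-1, 47)))), 2)) = Mul(-89, Add(Add(-78, Mul(-1, Rational(-49, 47))), 2)) = Mul(-89, Add(Add(-78, Rational(49, 47)), 2)) = Mul(-89, Add(Rational(-3617, 47), 2)) = Mul(-89, Rational(-3523, 47)) = Rational(313547, 47)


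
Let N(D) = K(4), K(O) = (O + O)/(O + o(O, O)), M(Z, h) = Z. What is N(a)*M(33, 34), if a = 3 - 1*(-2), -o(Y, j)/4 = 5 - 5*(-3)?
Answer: -66/19 ≈ -3.4737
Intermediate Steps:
o(Y, j) = -80 (o(Y, j) = -4*(5 - 5*(-3)) = -4*(5 + 15) = -4*20 = -80)
a = 5 (a = 3 + 2 = 5)
K(O) = 2*O/(-80 + O) (K(O) = (O + O)/(O - 80) = (2*O)/(-80 + O) = 2*O/(-80 + O))
N(D) = -2/19 (N(D) = 2*4/(-80 + 4) = 2*4/(-76) = 2*4*(-1/76) = -2/19)
N(a)*M(33, 34) = -2/19*33 = -66/19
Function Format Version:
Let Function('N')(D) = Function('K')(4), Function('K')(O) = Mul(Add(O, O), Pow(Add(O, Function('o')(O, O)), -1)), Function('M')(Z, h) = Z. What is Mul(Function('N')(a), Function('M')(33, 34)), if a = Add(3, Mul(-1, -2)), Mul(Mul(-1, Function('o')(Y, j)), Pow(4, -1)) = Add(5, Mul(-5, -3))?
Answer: Rational(-66, 19) ≈ -3.4737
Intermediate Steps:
Function('o')(Y, j) = -80 (Function('o')(Y, j) = Mul(-4, Add(5, Mul(-5, -3))) = Mul(-4, Add(5, 15)) = Mul(-4, 20) = -80)
a = 5 (a = Add(3, 2) = 5)
Function('K')(O) = Mul(2, O, Pow(Add(-80, O), -1)) (Function('K')(O) = Mul(Add(O, O), Pow(Add(O, -80), -1)) = Mul(Mul(2, O), Pow(Add(-80, O), -1)) = Mul(2, O, Pow(Add(-80, O), -1)))
Function('N')(D) = Rational(-2, 19) (Function('N')(D) = Mul(2, 4, Pow(Add(-80, 4), -1)) = Mul(2, 4, Pow(-76, -1)) = Mul(2, 4, Rational(-1, 76)) = Rational(-2, 19))
Mul(Function('N')(a), Function('M')(33, 34)) = Mul(Rational(-2, 19), 33) = Rational(-66, 19)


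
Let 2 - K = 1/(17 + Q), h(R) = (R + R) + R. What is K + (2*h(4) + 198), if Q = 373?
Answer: 87359/390 ≈ 224.00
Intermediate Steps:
h(R) = 3*R (h(R) = 2*R + R = 3*R)
K = 779/390 (K = 2 - 1/(17 + 373) = 2 - 1/390 = 779/390 ≈ 1.9974)
K + (2*h(4) + 198) = 779/390 + (2*(3*4) + 198) = 779/390 + (2*12 + 198) = 779/390 + (24 + 198) = 779/390 + 222 = 87359/390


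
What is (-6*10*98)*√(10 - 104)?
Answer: -5880*I*√94 ≈ -57009.0*I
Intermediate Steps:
(-6*10*98)*√(10 - 104) = (-60*98)*√(-94) = -5880*I*√94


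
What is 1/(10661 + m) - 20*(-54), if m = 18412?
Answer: 31398841/29073 ≈ 1080.0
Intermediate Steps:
1/(10661 + m) - 20*(-54) = 1/(10661 + 18412) - 20*(-54) = 1/29073 + 1080 = 31398841/29073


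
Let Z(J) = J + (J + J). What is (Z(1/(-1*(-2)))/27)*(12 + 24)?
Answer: 2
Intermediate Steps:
Z(J) = 3*J (Z(J) = J + 2*J = 3*J)
(Z(1/(-1*(-2)))/27)*(12 + 24) = ((3/((-1*(-2))))/27)*(12 + 24) = ((3/2)/27)*36 = ((3*(½))/27)*36 = ((1/27)*(3/2))*36 = (1/18)*36 = 2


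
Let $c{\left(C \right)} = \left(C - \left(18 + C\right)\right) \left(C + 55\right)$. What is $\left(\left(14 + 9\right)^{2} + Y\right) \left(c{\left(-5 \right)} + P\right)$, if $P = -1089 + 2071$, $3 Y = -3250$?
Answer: $- \frac{136366}{3} \approx -45455.0$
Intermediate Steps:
$Y = - \frac{3250}{3}$ ($Y = \frac{1}{3} \left(-3250\right) = - \frac{3250}{3} \approx -1083.3$)
$P = 982$
$c{\left(C \right)} = -990 - 18 C$ ($c{\left(C \right)} = - 18 \left(55 + C\right) = -990 - 18 C$)
$\left(\left(14 + 9\right)^{2} + Y\right) \left(c{\left(-5 \right)} + P\right) = \left(\left(14 + 9\right)^{2} - \frac{3250}{3}\right) \left(\left(-990 - -90\right) + 982\right) = \left(23^{2} - \frac{3250}{3}\right) \left(\left(-990 + 90\right) + 982\right) = \left(529 - \frac{3250}{3}\right) \left(-900 + 982\right) = \left(- \frac{1663}{3}\right) 82 = - \frac{136366}{3}$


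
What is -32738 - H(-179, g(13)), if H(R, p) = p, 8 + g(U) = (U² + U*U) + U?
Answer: -33081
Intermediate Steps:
g(U) = -8 + U + 2*U² (g(U) = -8 + ((U² + U*U) + U) = -8 + ((U² + U²) + U) = -8 + (2*U² + U) = -8 + (U + 2*U²) = -8 + U + 2*U²)
-32738 - H(-179, g(13)) = -32738 - (-8 + 13 + 2*13²) = -32738 - (-8 + 13 + 2*169) = -32738 - (-8 + 13 + 338) = -32738 - 1*343 = -32738 - 343 = -33081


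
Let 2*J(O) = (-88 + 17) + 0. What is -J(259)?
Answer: 71/2 ≈ 35.500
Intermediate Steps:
J(O) = -71/2 (J(O) = ((-88 + 17) + 0)/2 = (-71 + 0)/2 = (½)*(-71) = -71/2)
-J(259) = -1*(-71/2) = 71/2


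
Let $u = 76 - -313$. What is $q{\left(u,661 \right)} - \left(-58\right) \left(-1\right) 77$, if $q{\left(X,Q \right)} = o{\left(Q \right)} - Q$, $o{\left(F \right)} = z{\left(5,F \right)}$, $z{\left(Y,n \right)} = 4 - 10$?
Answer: $-5133$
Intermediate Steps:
$z{\left(Y,n \right)} = -6$ ($z{\left(Y,n \right)} = 4 - 10 = -6$)
$u = 389$ ($u = 76 + 313 = 389$)
$o{\left(F \right)} = -6$
$q{\left(X,Q \right)} = -6 - Q$
$q{\left(u,661 \right)} - \left(-58\right) \left(-1\right) 77 = \left(-6 - 661\right) - \left(-58\right) \left(-1\right) 77 = \left(-6 - 661\right) - 58 \cdot 77 = -667 - 4466 = -5133$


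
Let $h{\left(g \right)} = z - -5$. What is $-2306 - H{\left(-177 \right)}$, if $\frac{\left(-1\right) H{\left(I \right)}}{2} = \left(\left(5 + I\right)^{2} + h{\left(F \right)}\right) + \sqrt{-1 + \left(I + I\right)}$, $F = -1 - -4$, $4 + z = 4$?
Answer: $56872 + 2 i \sqrt{355} \approx 56872.0 + 37.683 i$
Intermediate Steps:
$z = 0$ ($z = -4 + 4 = 0$)
$F = 3$ ($F = -1 + 4 = 3$)
$h{\left(g \right)} = 5$ ($h{\left(g \right)} = 0 - -5 = 0 + 5 = 5$)
$H{\left(I \right)} = -10 - 2 \sqrt{-1 + 2 I} - 2 \left(5 + I\right)^{2}$ ($H{\left(I \right)} = - 2 \left(\left(\left(5 + I\right)^{2} + 5\right) + \sqrt{-1 + \left(I + I\right)}\right) = - 2 \left(\left(5 + \left(5 + I\right)^{2}\right) + \sqrt{-1 + 2 I}\right) = - 2 \left(5 + \sqrt{-1 + 2 I} + \left(5 + I\right)^{2}\right) = -10 - 2 \sqrt{-1 + 2 I} - 2 \left(5 + I\right)^{2}$)
$-2306 - H{\left(-177 \right)} = -2306 - \left(-10 - 2 \sqrt{-1 + 2 \left(-177\right)} - 2 \left(5 - 177\right)^{2}\right) = -2306 - \left(-10 - 2 \sqrt{-1 - 354} - 2 \left(-172\right)^{2}\right) = -2306 - \left(-10 - 2 \sqrt{-355} - 59168\right) = -2306 - \left(-10 - 2 i \sqrt{355} - 59168\right) = -2306 - \left(-59178 - 2 i \sqrt{355}\right) = -2306 + \left(59178 + 2 i \sqrt{355}\right) = 56872 + 2 i \sqrt{355}$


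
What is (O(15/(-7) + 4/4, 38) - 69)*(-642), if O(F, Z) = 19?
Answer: 32100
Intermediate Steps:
(O(15/(-7) + 4/4, 38) - 69)*(-642) = (19 - 69)*(-642) = -50*(-642) = 32100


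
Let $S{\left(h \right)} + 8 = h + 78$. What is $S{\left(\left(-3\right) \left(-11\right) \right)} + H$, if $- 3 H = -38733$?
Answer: $13014$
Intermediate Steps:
$S{\left(h \right)} = 70 + h$ ($S{\left(h \right)} = -8 + \left(h + 78\right) = -8 + \left(78 + h\right) = 70 + h$)
$H = 12911$ ($H = \left(- \frac{1}{3}\right) \left(-38733\right) = 12911$)
$S{\left(\left(-3\right) \left(-11\right) \right)} + H = \left(70 - -33\right) + 12911 = \left(70 + 33\right) + 12911 = 103 + 12911 = 13014$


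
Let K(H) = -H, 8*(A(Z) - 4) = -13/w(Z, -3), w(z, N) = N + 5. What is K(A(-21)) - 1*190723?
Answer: -3051619/16 ≈ -1.9073e+5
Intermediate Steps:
w(z, N) = 5 + N
A(Z) = 51/16 (A(Z) = 4 + (-13/(5 - 3))/8 = 4 + (-13/2)/8 = 4 + (-13*1/2)/8 = 4 + (1/8)*(-13/2) = 4 - 13/16 = 51/16)
K(A(-21)) - 1*190723 = -1*51/16 - 1*190723 = -51/16 - 190723 = -3051619/16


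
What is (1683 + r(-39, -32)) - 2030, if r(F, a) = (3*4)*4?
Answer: -299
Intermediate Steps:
r(F, a) = 48 (r(F, a) = 12*4 = 48)
(1683 + r(-39, -32)) - 2030 = (1683 + 48) - 2030 = 1731 - 2030 = -299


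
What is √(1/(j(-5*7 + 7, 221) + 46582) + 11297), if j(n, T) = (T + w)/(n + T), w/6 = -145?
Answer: √101439896092692486/2996559 ≈ 106.29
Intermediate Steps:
w = -870 (w = 6*(-145) = -870)
j(n, T) = (-870 + T)/(T + n) (j(n, T) = (T - 870)/(n + T) = (-870 + T)/(T + n))
√(1/(j(-5*7 + 7, 221) + 46582) + 11297) = √(1/((-870 + 221)/(221 + (-5*7 + 7)) + 46582) + 11297) = √(1/(-649/(221 + (-35 + 7)) + 46582) + 11297) = √(1/(-649/(221 - 28) + 46582) + 11297) = √(1/(-649/193 + 46582) + 11297) = √(1/(8989677/193) + 11297) = √(193/8989677 + 11297) = √(101556381262/8989677) = √101439896092692486/2996559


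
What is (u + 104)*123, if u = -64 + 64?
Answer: 12792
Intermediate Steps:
u = 0
(u + 104)*123 = (0 + 104)*123 = 104*123 = 12792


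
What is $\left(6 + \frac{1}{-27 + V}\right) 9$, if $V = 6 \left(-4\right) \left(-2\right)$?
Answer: $\frac{381}{7} \approx 54.429$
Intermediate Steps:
$V = 48$ ($V = \left(-24\right) \left(-2\right) = 48$)
$\left(6 + \frac{1}{-27 + V}\right) 9 = \left(6 + \frac{1}{-27 + 48}\right) 9 = \left(6 + \frac{1}{21}\right) 9 = \frac{127}{21} \cdot 9 = \frac{381}{7}$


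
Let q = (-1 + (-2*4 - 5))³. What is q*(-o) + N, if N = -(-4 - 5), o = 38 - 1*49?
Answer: -30175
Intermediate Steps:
o = -11 (o = 38 - 49 = -11)
N = 9 (N = -1*(-9) = 9)
q = -2744 (q = (-1 + (-8 - 5))³ = (-1 - 13)³ = (-14)³ = -2744)
q*(-o) + N = -(-2744)*(-11) + 9 = -2744*11 + 9 = -30184 + 9 = -30175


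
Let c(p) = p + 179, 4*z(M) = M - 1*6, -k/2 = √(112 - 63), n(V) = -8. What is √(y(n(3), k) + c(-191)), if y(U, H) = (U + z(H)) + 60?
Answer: √35 ≈ 5.9161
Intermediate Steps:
k = -14 (k = -2*√(112 - 63) = -2*√49 = -2*7 = -14)
z(M) = -3/2 + M/4 (z(M) = (M - 1*6)/4 = (M - 6)/4 = (-6 + M)/4 = -3/2 + M/4)
y(U, H) = 117/2 + U + H/4 (y(U, H) = (U + (-3/2 + H/4)) + 60 = (-3/2 + U + H/4) + 60 = 117/2 + U + H/4)
c(p) = 179 + p
√(y(n(3), k) + c(-191)) = √((117/2 - 8 + (¼)*(-14)) + (179 - 191)) = √((117/2 - 8 - 7/2) - 12) = √(47 - 12) = √35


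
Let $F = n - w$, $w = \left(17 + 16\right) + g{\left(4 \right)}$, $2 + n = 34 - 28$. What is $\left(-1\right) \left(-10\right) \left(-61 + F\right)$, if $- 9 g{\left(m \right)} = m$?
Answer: $- \frac{8060}{9} \approx -895.56$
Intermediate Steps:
$g{\left(m \right)} = - \frac{m}{9}$
$n = 4$ ($n = -2 + \left(34 - 28\right) = -2 + 6 = 4$)
$w = \frac{293}{9}$ ($w = \left(17 + 16\right) - \frac{4}{9} = 33 - \frac{4}{9} = \frac{293}{9} \approx 32.556$)
$F = - \frac{257}{9}$ ($F = 4 - \frac{293}{9} = - \frac{257}{9} \approx -28.556$)
$\left(-1\right) \left(-10\right) \left(-61 + F\right) = \left(-1\right) \left(-10\right) \left(-61 - \frac{257}{9}\right) = 10 \left(- \frac{806}{9}\right) = - \frac{8060}{9}$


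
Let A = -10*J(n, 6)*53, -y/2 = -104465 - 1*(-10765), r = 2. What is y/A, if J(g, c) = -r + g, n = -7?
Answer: 18740/477 ≈ 39.287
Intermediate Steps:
y = 187400 (y = -2*(-104465 - 1*(-10765)) = -2*(-104465 + 10765) = -2*(-93700) = 187400)
J(g, c) = -2 + g (J(g, c) = -1*2 + g = -2 + g)
A = 4770 (A = -10*(-2 - 7)*53 = -10*(-9)*53 = 90*53 = 4770)
y/A = 187400/4770 = 187400*(1/4770) = 18740/477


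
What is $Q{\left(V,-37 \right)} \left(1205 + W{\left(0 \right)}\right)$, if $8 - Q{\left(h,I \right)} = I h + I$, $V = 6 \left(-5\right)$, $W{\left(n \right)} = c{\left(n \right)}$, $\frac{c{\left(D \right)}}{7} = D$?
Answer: $-1283325$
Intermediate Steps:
$c{\left(D \right)} = 7 D$
$W{\left(n \right)} = 7 n$
$V = -30$
$Q{\left(h,I \right)} = 8 - I - I h$ ($Q{\left(h,I \right)} = 8 - \left(I h + I\right) = 8 - \left(I + I h\right) = 8 - I - I h$)
$Q{\left(V,-37 \right)} \left(1205 + W{\left(0 \right)}\right) = \left(8 - -37 - \left(-37\right) \left(-30\right)\right) \left(1205 + 7 \cdot 0\right) = \left(8 + 37 - 1110\right) \left(1205 + 0\right) = \left(-1065\right) 1205 = -1283325$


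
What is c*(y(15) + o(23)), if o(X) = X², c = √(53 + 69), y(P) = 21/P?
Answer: 2652*√122/5 ≈ 5858.5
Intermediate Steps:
c = √122 ≈ 11.045
c*(y(15) + o(23)) = √122*(21/15 + 23²) = √122*(21*(1/15) + 529) = √122*(7/5 + 529) = √122*(2652/5) = 2652*√122/5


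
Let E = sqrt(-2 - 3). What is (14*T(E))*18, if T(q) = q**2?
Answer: -1260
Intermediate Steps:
E = I*sqrt(5) (E = sqrt(-5) = I*sqrt(5) ≈ 2.2361*I)
(14*T(E))*18 = (14*(I*sqrt(5))**2)*18 = (14*(-5))*18 = -70*18 = -1260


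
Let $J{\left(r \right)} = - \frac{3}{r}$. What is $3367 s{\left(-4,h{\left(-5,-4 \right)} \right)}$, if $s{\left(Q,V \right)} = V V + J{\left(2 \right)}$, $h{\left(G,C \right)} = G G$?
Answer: $\frac{4198649}{2} \approx 2.0993 \cdot 10^{6}$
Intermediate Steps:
$h{\left(G,C \right)} = G^{2}$
$s{\left(Q,V \right)} = - \frac{3}{2} + V^{2}$ ($s{\left(Q,V \right)} = V V - \frac{3}{2} = V^{2} - \frac{3}{2} = - \frac{3}{2} + V^{2}$)
$3367 s{\left(-4,h{\left(-5,-4 \right)} \right)} = 3367 \left(- \frac{3}{2} + \left(\left(-5\right)^{2}\right)^{2}\right) = 3367 \left(- \frac{3}{2} + 25^{2}\right) = 3367 \left(- \frac{3}{2} + 625\right) = 3367 \cdot \frac{1247}{2} = \frac{4198649}{2}$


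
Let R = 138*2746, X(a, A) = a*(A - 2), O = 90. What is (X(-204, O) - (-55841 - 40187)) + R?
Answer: 457024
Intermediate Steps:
X(a, A) = a*(-2 + A)
R = 378948
(X(-204, O) - (-55841 - 40187)) + R = (-204*(-2 + 90) - (-55841 - 40187)) + 378948 = (-204*88 - 1*(-96028)) + 378948 = (-17952 + 96028) + 378948 = 78076 + 378948 = 457024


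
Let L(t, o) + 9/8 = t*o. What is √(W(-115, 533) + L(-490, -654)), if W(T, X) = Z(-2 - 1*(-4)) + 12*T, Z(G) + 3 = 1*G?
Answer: √5105246/4 ≈ 564.87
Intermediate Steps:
Z(G) = -3 + G (Z(G) = -3 + 1*G = -3 + G)
W(T, X) = -1 + 12*T (W(T, X) = (-3 + (-2 - 1*(-4))) + 12*T = (-3 + (-2 + 4)) + 12*T = (-3 + 2) + 12*T = -1 + 12*T)
L(t, o) = -9/8 + o*t (L(t, o) = -9/8 + t*o = -9/8 + o*t)
√(W(-115, 533) + L(-490, -654)) = √((-1 + 12*(-115)) + (-9/8 - 654*(-490))) = √((-1 - 1380) + (-9/8 + 320460)) = √(-1381 + 2563671/8) = √(2552623/8) = √5105246/4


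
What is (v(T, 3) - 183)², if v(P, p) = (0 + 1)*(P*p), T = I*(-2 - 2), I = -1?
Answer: 29241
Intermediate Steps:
T = 4 (T = -(-2 - 2) = -1*(-4) = 4)
v(P, p) = P*p (v(P, p) = 1*(P*p) = P*p)
(v(T, 3) - 183)² = (4*3 - 183)² = (12 - 183)² = (-171)² = 29241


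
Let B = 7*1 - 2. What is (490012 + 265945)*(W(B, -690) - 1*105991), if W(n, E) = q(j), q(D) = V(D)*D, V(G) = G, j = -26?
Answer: -79613611455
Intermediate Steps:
B = 5 (B = 7 - 2 = 5)
q(D) = D² (q(D) = D*D = D²)
W(n, E) = 676 (W(n, E) = (-26)² = 676)
(490012 + 265945)*(W(B, -690) - 1*105991) = (490012 + 265945)*(676 - 1*105991) = 755957*(676 - 105991) = 755957*(-105315) = -79613611455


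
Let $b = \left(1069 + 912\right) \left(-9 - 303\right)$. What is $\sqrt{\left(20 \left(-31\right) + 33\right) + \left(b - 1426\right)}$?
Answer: $i \sqrt{620085} \approx 787.46 i$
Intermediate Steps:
$b = -618072$ ($b = 1981 \left(-312\right) = -618072$)
$\sqrt{\left(20 \left(-31\right) + 33\right) + \left(b - 1426\right)} = \sqrt{\left(20 \left(-31\right) + 33\right) - 619498} = \sqrt{\left(-620 + 33\right) - 619498} = \sqrt{-587 - 619498} = \sqrt{-620085} = i \sqrt{620085}$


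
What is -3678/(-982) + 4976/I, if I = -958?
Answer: -340727/235189 ≈ -1.4487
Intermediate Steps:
-3678/(-982) + 4976/I = -3678/(-982) + 4976/(-958) = -3678*(-1/982) + 4976*(-1/958) = 1839/491 - 2488/479 = -340727/235189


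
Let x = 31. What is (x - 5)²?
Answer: 676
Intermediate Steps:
(x - 5)² = (31 - 5)² = 26² = 676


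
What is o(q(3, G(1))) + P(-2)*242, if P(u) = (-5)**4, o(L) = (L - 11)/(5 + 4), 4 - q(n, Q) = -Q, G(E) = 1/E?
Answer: 453748/3 ≈ 1.5125e+5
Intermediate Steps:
q(n, Q) = 4 + Q (q(n, Q) = 4 - (-1)*Q = 4 + Q)
o(L) = -11/9 + L/9 (o(L) = (-11 + L)/9 = (-11 + L)*(1/9) = -11/9 + L/9)
P(u) = 625
o(q(3, G(1))) + P(-2)*242 = (-11/9 + (4 + 1/1)/9) + 625*242 = (-11/9 + (4 + 1)/9) + 151250 = (-11/9 + (1/9)*5) + 151250 = (-11/9 + 5/9) + 151250 = -2/3 + 151250 = 453748/3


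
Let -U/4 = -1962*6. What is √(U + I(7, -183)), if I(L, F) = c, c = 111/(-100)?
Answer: √4708689/10 ≈ 217.00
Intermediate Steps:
c = -111/100 (c = 111*(-1/100) = -111/100 ≈ -1.1100)
I(L, F) = -111/100
U = 47088 (U = -(-24)*327*6 = -(-24)*1962 = -4*(-11772) = 47088)
√(U + I(7, -183)) = √(47088 - 111/100) = √(4708689/100) = √4708689/10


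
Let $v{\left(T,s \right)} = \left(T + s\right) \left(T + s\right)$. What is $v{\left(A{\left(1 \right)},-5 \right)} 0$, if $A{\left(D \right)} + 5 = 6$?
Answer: $0$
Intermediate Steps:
$A{\left(D \right)} = 1$ ($A{\left(D \right)} = -5 + 6 = 1$)
$v{\left(T,s \right)} = \left(T + s\right)^{2}$
$v{\left(A{\left(1 \right)},-5 \right)} 0 = \left(1 - 5\right)^{2} \cdot 0 = \left(-4\right)^{2} \cdot 0 = 16 \cdot 0 = 0$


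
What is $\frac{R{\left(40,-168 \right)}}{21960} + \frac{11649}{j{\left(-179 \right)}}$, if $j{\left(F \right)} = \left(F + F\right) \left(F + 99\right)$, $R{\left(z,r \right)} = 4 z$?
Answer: $\frac{6509861}{15723360} \approx 0.41402$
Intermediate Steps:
$j{\left(F \right)} = 2 F \left(99 + F\right)$
$\frac{R{\left(40,-168 \right)}}{21960} + \frac{11649}{j{\left(-179 \right)}} = \frac{4 \cdot 40}{21960} + \frac{11649}{2 \left(-179\right) \left(99 - 179\right)} = 160 \cdot \frac{1}{21960} + \frac{11649}{2 \left(-179\right) \left(-80\right)} = \frac{4}{549} + \frac{11649}{28640} = \frac{6509861}{15723360}$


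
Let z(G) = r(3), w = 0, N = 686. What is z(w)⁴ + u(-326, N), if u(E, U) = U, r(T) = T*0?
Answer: 686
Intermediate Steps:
r(T) = 0
z(G) = 0
z(w)⁴ + u(-326, N) = 0⁴ + 686 = 0 + 686 = 686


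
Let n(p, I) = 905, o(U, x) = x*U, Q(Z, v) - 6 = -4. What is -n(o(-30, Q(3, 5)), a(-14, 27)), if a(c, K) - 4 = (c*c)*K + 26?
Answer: -905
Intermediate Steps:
Q(Z, v) = 2 (Q(Z, v) = 6 - 4 = 2)
o(U, x) = U*x
a(c, K) = 30 + K*c**2 (a(c, K) = 4 + ((c*c)*K + 26) = 4 + (c**2*K + 26) = 4 + (K*c**2 + 26) = 4 + (26 + K*c**2) = 30 + K*c**2)
-n(o(-30, Q(3, 5)), a(-14, 27)) = -1*905 = -905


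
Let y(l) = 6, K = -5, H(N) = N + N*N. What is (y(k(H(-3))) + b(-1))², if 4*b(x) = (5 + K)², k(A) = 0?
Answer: 36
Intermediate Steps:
H(N) = N + N²
b(x) = 0 (b(x) = (5 - 5)²/4 = (¼)*0² = (¼)*0 = 0)
(y(k(H(-3))) + b(-1))² = (6 + 0)² = 6² = 36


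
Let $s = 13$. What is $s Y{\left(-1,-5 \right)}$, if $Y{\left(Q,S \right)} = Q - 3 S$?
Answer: $182$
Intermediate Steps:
$s Y{\left(-1,-5 \right)} = 13 \left(-1 - -15\right) = 13 \left(-1 + 15\right) = 13 \cdot 14 = 182$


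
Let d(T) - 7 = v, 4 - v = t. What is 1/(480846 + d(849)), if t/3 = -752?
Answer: 1/483113 ≈ 2.0699e-6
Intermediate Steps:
t = -2256 (t = 3*(-752) = -2256)
v = 2260 (v = 4 - 1*(-2256) = 4 + 2256 = 2260)
d(T) = 2267 (d(T) = 7 + 2260 = 2267)
1/(480846 + d(849)) = 1/(480846 + 2267) = 1/483113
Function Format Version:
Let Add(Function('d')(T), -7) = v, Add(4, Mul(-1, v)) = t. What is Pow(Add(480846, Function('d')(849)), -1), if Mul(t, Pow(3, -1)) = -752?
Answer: Rational(1, 483113) ≈ 2.0699e-6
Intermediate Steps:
t = -2256 (t = Mul(3, -752) = -2256)
v = 2260 (v = Add(4, Mul(-1, -2256)) = Add(4, 2256) = 2260)
Function('d')(T) = 2267 (Function('d')(T) = Add(7, 2260) = 2267)
Pow(Add(480846, Function('d')(849)), -1) = Pow(Add(480846, 2267), -1) = Pow(483113, -1) = Rational(1, 483113)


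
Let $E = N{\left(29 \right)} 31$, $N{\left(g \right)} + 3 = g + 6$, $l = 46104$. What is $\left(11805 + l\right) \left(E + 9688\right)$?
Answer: $618468120$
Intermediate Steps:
$N{\left(g \right)} = 3 + g$ ($N{\left(g \right)} = -3 + \left(g + 6\right) = -3 + \left(6 + g\right) = 3 + g$)
$E = 992$ ($E = \left(3 + 29\right) 31 = 32 \cdot 31 = 992$)
$\left(11805 + l\right) \left(E + 9688\right) = \left(11805 + 46104\right) \left(992 + 9688\right) = 57909 \cdot 10680 = 618468120$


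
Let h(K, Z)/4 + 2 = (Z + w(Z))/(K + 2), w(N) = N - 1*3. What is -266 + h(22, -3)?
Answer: -551/2 ≈ -275.50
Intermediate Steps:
w(N) = -3 + N (w(N) = N - 3 = -3 + N)
h(K, Z) = -8 + 4*(-3 + 2*Z)/(2 + K) (h(K, Z) = -8 + 4*((Z + (-3 + Z))/(K + 2)) = -8 + 4*((-3 + 2*Z)/(2 + K)) = -8 + 4*(-3 + 2*Z)/(2 + K))
-266 + h(22, -3) = -266 + 4*(-7 - 2*22 + 2*(-3))/(2 + 22) = -266 + 4*(-7 - 44 - 6)/24 = -266 + 4*(1/24)*(-57) = -266 - 19/2 = -551/2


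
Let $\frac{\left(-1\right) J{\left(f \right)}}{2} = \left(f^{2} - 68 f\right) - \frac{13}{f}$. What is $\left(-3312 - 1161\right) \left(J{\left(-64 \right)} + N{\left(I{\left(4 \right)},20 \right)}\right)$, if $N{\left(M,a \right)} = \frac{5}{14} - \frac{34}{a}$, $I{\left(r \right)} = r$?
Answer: $\frac{12093381081}{160} \approx 7.5584 \cdot 10^{7}$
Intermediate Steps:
$N{\left(M,a \right)} = \frac{5}{14} - \frac{34}{a}$ ($N{\left(M,a \right)} = 5 \cdot \frac{1}{14} - \frac{34}{a} = \frac{5}{14} - \frac{34}{a}$)
$J{\left(f \right)} = - 2 f^{2} + \frac{26}{f} + 136 f$ ($J{\left(f \right)} = - 2 \left(\left(f^{2} - 68 f\right) - \frac{13}{f}\right) = - 2 \left(f^{2} - 68 f - \frac{13}{f}\right) = - 2 f^{2} + \frac{26}{f} + 136 f$)
$\left(-3312 - 1161\right) \left(J{\left(-64 \right)} + N{\left(I{\left(4 \right)},20 \right)}\right) = \left(-3312 - 1161\right) \left(\frac{2 \left(13 + \left(-64\right)^{2} \left(68 - -64\right)\right)}{-64} + \left(\frac{5}{14} - \frac{34}{20}\right)\right) = \left(-3312 - 1161\right) \left(2 \left(- \frac{1}{64}\right) \left(13 + 4096 \left(68 + 64\right)\right) + \left(\frac{5}{14} - \frac{17}{10}\right)\right) = - 4473 \left(2 \left(- \frac{1}{64}\right) \left(13 + 4096 \cdot 132\right) + \left(\frac{5}{14} - \frac{17}{10}\right)\right) = - 4473 \left(2 \left(- \frac{1}{64}\right) \left(13 + 540672\right) - \frac{47}{35}\right) = - 4473 \left(2 \left(- \frac{1}{64}\right) 540685 - \frac{47}{35}\right) = - 4473 \left(- \frac{540685}{32} - \frac{47}{35}\right) = \left(-4473\right) \left(- \frac{18925479}{1120}\right) = \frac{12093381081}{160}$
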